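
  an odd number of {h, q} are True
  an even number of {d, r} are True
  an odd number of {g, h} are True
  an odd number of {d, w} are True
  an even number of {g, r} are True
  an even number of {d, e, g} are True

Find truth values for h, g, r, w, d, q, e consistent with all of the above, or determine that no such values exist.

h = True, g = False, r = False, w = True, d = False, q = False, e = False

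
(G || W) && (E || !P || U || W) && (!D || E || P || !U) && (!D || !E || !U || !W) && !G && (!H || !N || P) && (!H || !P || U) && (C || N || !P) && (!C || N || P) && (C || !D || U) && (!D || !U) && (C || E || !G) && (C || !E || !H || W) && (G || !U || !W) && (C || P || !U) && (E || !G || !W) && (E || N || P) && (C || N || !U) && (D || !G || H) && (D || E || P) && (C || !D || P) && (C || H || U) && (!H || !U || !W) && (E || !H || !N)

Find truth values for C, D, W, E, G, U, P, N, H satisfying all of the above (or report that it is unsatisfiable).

Unit clause (!G) forces G = False.
In (G || W) only W is left, so W = True.
In (G || !U || !W) only !U is left, so U = False.
Set C = True.
Set D = False.
Set E = True.
Set P = True.
  then (!H || !P || U) forces H = False.
Set N = True.
All clauses satisfied.

C = True; D = False; W = True; E = True; G = False; U = False; P = True; N = True; H = False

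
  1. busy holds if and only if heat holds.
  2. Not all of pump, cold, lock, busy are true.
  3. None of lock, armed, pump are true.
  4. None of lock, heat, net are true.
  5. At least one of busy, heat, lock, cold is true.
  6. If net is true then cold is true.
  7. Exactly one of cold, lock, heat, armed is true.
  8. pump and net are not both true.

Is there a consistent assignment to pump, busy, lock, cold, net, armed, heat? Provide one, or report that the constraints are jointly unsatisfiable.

pump = False, busy = False, lock = False, cold = True, net = False, armed = False, heat = False

  (1) busy=F, heat=F — same ✓
  (2) {pump, cold, lock, busy}: 1/4 true — not all ✓
  (3) {lock, armed, pump}: 0 true — none ✓
  (4) {lock, heat, net}: 0 true — none ✓
  (5) {busy, heat, lock, cold}: 1 true — at least one ✓
  (6) net=F ⇒ cold: vacuous ✓
  (7) {cold, lock, heat, armed}: 1 true — exactly one ✓
  (8) pump=F, net=F — not both ✓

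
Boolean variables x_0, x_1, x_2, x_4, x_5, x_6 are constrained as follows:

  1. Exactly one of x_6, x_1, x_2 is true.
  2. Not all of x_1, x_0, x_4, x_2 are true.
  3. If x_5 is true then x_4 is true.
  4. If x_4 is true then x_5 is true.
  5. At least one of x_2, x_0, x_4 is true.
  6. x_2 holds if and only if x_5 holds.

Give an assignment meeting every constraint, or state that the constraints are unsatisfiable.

x_0=T; x_1=F; x_2=F; x_4=F; x_5=F; x_6=T

  (1) {x_6, x_1, x_2}: 1 true — exactly one ✓
  (2) {x_1, x_0, x_4, x_2}: 1/4 true — not all ✓
  (3) x_5=F ⇒ x_4: vacuous ✓
  (4) x_4=F ⇒ x_5: vacuous ✓
  (5) {x_2, x_0, x_4}: 1 true — at least one ✓
  (6) x_2=F, x_5=F — same ✓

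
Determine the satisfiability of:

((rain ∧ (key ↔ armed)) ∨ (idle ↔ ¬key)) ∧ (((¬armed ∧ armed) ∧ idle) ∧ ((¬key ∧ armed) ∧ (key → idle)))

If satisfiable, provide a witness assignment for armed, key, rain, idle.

No satisfying assignment exists.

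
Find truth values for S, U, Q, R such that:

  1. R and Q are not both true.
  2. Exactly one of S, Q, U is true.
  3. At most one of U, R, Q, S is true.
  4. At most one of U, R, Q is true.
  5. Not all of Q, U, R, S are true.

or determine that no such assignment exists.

S = True, U = False, Q = False, R = False

  (1) R=F, Q=F — not both ✓
  (2) {S, Q, U}: 1 true — exactly one ✓
  (3) {U, R, Q, S}: 1 true — at most one ✓
  (4) {U, R, Q}: 0 true — at most one ✓
  (5) {Q, U, R, S}: 1/4 true — not all ✓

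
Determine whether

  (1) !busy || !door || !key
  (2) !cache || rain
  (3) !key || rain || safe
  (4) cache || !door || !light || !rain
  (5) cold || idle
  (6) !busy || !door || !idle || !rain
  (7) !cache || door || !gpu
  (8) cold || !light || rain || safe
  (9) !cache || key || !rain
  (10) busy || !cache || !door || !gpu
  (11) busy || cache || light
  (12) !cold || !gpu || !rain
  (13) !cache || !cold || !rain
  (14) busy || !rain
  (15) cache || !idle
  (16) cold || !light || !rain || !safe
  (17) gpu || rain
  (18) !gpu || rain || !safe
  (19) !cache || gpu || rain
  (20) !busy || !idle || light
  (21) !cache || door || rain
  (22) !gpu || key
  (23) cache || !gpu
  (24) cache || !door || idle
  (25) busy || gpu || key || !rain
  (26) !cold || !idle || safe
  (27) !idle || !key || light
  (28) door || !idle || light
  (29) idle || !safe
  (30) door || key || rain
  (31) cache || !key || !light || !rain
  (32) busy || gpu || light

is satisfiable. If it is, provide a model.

Set light = False.
Try cache = True:
  (!cache || rain) forces rain = True.
  (!cache || key || !rain) forces key = True.
  (!cache || !cold || !rain) forces cold = False.
  (cold || idle) forces idle = True.
  clause (!idle || !key || light) is falsified — backtrack.
So cache = False.
  then (busy || cache || light) forces busy = True.
  then (cache || !idle) forces idle = False.
  then (cache || !gpu) forces gpu = False.
  then (cache || !door || idle) forces door = False.
  then (idle || !safe) forces safe = False.
  then (cold || idle) forces cold = True.
  then (gpu || rain) forces rain = True.
Set key = True.
All clauses satisfied.

light=F, cache=F, gpu=F, door=F, cold=T, safe=F, idle=F, rain=T, key=T, busy=T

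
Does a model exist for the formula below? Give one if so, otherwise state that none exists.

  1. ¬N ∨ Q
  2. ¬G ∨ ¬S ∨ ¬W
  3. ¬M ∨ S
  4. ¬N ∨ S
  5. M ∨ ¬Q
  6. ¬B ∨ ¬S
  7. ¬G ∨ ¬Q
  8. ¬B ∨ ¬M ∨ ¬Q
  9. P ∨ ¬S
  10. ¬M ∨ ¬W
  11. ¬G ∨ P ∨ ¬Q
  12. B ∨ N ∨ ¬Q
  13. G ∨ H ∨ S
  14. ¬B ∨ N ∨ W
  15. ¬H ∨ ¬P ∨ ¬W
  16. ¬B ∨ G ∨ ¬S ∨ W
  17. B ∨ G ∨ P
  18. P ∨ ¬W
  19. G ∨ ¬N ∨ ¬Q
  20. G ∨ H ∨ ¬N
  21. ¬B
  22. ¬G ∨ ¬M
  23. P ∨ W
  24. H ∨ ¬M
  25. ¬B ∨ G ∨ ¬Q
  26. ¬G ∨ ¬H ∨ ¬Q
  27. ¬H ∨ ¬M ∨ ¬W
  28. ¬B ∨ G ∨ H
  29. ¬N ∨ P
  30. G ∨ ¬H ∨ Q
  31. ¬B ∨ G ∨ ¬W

S = False, G = True, Q = False, N = False, P = True, H = True, M = False, B = False, W = False

Unit clause (¬B) forces B = False.
Set S = False.
  then (¬M ∨ S) forces M = False.
  then (¬N ∨ S) forces N = False.
  then (M ∨ ¬Q) forces Q = False.
Try G = False:
  (G ∨ H ∨ S) forces H = True.
  clause (G ∨ ¬H ∨ Q) is falsified — backtrack.
So G = True.
Set P = True.
Set H = True.
  then (¬H ∨ ¬P ∨ ¬W) forces W = False.
All clauses satisfied.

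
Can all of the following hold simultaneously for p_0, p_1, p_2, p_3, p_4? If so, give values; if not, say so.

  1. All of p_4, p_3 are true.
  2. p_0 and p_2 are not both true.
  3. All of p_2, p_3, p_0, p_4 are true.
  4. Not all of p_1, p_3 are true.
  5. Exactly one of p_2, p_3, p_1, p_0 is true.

UNSATISFIABLE

Case p_0 = True:
  (1) forces p_4 = True.
  (1) forces p_3 = True.
  Constraint (5) is violated (p_3=T, p_0=T) — contradiction.
Case p_0 = False:
  Constraint (3) is violated (p_0=F) — contradiction.
Both cases fail — unsatisfiable.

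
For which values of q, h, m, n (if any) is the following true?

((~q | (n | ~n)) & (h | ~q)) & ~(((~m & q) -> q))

Unsatisfiable

The conjunct ~(((~m & q) -> q)) is unsatisfiable on its own:
  q=F, m=F: evaluates to False.
  q=F, m=T: evaluates to False.
  q=T, m=F: evaluates to False.
  q=T, m=T: evaluates to False.
So the whole conjunction is unsatisfiable.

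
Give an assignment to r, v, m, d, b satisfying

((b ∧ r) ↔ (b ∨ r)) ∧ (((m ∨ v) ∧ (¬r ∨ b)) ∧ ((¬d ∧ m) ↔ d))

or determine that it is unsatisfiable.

r=F; v=T; m=F; d=F; b=F

  (b ∧ r) ↔ (b ∨ r) = True
    b ∧ r = False
    b ∨ r = False
  ((m ∨ v) ∧ (¬r ∨ b)) ∧ ((¬d ∧ m) ↔ d) = True
    (m ∨ v) ∧ (¬r ∨ b) = True
      m ∨ v = True
      ¬r ∨ b = True
        ¬r = True
    (¬d ∧ m) ↔ d = True
      ¬d ∧ m = False
        ¬d = True
Both conjuncts True, so the formula holds.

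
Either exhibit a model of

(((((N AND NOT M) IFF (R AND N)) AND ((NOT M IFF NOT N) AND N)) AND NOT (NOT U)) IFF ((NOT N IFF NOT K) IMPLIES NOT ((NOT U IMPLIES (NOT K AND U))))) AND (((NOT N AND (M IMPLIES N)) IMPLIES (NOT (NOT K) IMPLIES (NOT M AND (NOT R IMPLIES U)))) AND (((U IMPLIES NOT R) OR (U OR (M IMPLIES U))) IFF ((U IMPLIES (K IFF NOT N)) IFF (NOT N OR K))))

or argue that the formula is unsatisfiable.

No satisfying assignment exists.

Case U = True: the formula simplifies to ((((N AND NOT M) IFF (R AND N)) AND ((NOT M IFF NOT N) AND N)) IFF NOT ((NOT N IFF NOT K))) AND (((NOT N AND (M IMPLIES N)) IMPLIES (NOT (NOT K) IMPLIES NOT M)) AND ((K IFF NOT N) IFF (NOT N OR K))).
  N = True: simplifies to (((NOT M IFF R) AND M) IFF NOT K) AND (NOT K IFF K).
    K = True: the conjunct NOT K IFF K becomes NOT True IFF True = False.
    K = False: the conjunct NOT K IFF K becomes NOT False IFF False = False.
  N = False: simplifies to NOT K AND ((NOT M IMPLIES (NOT (NOT K) IMPLIES NOT M)) AND K).
    K = True: the conjunct NOT K is False.
    K = False: the conjunct K is False.
Case U = False: the conjunct ((((N AND NOT M) IFF (R AND N)) AND ((NOT M IFF NOT N) AND N)) AND NOT (NOT U)) IFF ((NOT N IFF NOT K) IMPLIES NOT ((NOT U IMPLIES (NOT K AND U)))) becomes ((((N AND NOT M) IFF (R AND N)) AND ((NOT M IFF NOT N) AND N)) AND False) IFF ((NOT N IFF NOT K) IMPLIES True) = False.
Both cases fail — unsatisfiable.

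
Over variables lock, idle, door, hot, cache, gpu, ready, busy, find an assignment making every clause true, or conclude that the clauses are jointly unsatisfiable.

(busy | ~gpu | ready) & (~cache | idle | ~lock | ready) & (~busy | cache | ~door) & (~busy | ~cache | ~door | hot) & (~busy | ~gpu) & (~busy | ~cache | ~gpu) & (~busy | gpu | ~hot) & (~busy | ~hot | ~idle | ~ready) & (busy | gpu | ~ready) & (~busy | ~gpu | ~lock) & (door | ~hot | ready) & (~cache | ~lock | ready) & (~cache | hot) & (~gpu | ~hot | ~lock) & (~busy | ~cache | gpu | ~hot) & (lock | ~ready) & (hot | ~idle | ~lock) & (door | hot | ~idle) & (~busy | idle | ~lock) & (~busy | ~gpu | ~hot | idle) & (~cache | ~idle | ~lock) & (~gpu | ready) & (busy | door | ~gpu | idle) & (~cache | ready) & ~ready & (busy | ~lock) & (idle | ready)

lock = False, idle = True, door = True, hot = False, cache = False, gpu = False, ready = False, busy = False

Unit clause (~ready) forces ready = False.
In (idle | ready) only idle is left, so idle = True.
In (~gpu | ready) only ~gpu is left, so gpu = False.
In (~cache | ready) only ~cache is left, so cache = False.
Try lock = True:
  (hot | ~idle | ~lock) forces hot = True.
  (~busy | gpu | ~hot) forces busy = False.
  clause (busy | ~lock) is falsified — backtrack.
So lock = False.
Try door = False:
  (door | ~hot | ready) forces hot = False.
  clause (door | hot | ~idle) is falsified — backtrack.
So door = True.
  then (~busy | cache | ~door) forces busy = False.
Set hot = False.
All clauses satisfied.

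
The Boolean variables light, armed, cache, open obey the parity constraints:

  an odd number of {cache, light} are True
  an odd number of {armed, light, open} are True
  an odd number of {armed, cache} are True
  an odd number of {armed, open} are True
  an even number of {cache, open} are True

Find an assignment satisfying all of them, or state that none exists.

light=F; armed=F; cache=T; open=T

{cache, light}: 1 true → odd ✓
{armed, light, open}: 1 true → odd ✓
{armed, cache}: 1 true → odd ✓
{armed, open}: 1 true → odd ✓
{cache, open}: 2 true → even ✓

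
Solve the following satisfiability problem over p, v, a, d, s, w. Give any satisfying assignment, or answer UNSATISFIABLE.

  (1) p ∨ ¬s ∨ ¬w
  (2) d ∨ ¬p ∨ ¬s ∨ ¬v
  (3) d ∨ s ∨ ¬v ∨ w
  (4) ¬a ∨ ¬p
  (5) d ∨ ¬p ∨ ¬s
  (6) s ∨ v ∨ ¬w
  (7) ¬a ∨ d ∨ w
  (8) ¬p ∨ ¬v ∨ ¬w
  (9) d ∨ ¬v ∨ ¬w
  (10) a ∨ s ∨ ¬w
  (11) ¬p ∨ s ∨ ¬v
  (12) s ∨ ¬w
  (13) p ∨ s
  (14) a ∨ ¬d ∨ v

p=F, v=F, a=T, d=T, s=T, w=F

Set p = False.
  then (p ∨ s) forces s = True.
  then (p ∨ ¬s ∨ ¬w) forces w = False.
Set v = False.
Set a = True.
  then (¬a ∨ d ∨ w) forces d = True.
All clauses satisfied.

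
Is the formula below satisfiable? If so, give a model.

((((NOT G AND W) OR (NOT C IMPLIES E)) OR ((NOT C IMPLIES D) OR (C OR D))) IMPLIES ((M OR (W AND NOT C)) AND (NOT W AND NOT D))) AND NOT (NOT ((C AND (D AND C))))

The formula is unsatisfiable.

Case D = True: the conjunct (((NOT G AND W) OR (NOT C IMPLIES E)) OR ((NOT C IMPLIES D) OR (C OR D))) IMPLIES ((M OR (W AND NOT C)) AND (NOT W AND NOT D)) becomes (((NOT G AND W) OR (NOT C IMPLIES E)) OR True) IMPLIES ((M OR (W AND NOT C)) AND False) = False.
Case D = False: the conjunct NOT (NOT ((C AND (D AND C)))) becomes NOT (NOT False) = False.
Both cases fail — unsatisfiable.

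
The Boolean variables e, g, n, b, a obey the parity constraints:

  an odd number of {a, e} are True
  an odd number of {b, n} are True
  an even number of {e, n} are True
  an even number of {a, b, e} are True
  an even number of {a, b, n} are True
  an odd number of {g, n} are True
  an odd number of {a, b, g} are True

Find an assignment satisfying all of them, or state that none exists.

e=F, g=T, n=F, b=T, a=T

{a, e}: 1 true → odd ✓
{b, n}: 1 true → odd ✓
{e, n}: 0 true → even ✓
{a, b, e}: 2 true → even ✓
{a, b, n}: 2 true → even ✓
{g, n}: 1 true → odd ✓
{a, b, g}: 3 true → odd ✓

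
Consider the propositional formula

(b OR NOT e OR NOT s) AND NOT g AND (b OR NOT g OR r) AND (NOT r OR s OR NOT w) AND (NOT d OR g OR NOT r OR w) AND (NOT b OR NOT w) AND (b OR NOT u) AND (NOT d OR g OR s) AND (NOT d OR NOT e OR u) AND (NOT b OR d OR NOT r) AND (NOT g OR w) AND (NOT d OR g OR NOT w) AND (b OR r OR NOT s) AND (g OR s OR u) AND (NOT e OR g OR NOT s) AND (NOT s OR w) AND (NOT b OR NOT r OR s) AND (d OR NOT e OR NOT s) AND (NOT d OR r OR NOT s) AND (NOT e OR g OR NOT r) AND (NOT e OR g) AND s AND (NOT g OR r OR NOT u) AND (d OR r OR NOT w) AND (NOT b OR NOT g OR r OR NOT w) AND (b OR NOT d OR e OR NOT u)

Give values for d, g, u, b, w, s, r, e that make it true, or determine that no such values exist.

Unit clause (NOT g) forces g = False.
In (NOT e OR g) only NOT e is left, so e = False.
Unit clause (s) forces s = True.
In (NOT s OR w) only w is left, so w = True.
In (NOT b OR NOT w) only NOT b is left, so b = False.
In (b OR NOT u) only NOT u is left, so u = False.
In (NOT d OR g OR NOT w) only NOT d is left, so d = False.
In (b OR r OR NOT s) only r is left, so r = True.
All clauses satisfied.

d=F; g=F; u=F; b=F; w=T; s=T; r=T; e=F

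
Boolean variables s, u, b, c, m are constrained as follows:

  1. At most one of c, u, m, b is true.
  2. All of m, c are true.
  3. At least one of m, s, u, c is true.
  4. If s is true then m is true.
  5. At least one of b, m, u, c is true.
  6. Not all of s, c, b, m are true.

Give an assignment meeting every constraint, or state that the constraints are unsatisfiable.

Unsatisfiable — no assignment works.

Case m = True:
  (1) with m=T forces c = False.
  Constraint (2) is violated (c=F) — contradiction.
Case m = False:
  Constraint (2) is violated (m=F) — contradiction.
Both cases fail — unsatisfiable.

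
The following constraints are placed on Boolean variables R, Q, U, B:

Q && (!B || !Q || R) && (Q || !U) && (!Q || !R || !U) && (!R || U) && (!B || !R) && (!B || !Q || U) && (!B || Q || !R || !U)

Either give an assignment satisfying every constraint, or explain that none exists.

R: False, Q: True, U: True, B: False

Unit clause (Q) forces Q = True.
Try R = True:
  (!Q || !R || !U) forces U = False.
  clause (!R || U) is falsified — backtrack.
So R = False.
  then (!B || !Q || R) forces B = False.
Set U = True.
Check each clause:
  (Q): Q holds.
  (!B || !Q || R): !B holds.
  (Q || !U): Q holds.
  (!Q || !R || !U): !R holds.
  (!R || U): !R holds.
  (!B || !R): !B holds.
  (!B || !Q || U): !B holds.
  (!B || Q || !R || !U): !B holds.
All clauses satisfied.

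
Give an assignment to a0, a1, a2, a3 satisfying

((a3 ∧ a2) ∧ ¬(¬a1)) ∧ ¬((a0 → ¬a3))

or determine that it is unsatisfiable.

a0=T; a1=T; a2=T; a3=T

  (a3 ∧ a2) ∧ ¬(¬a1) = True
    a3 ∧ a2 = True
    ¬(¬a1) = True
      ¬a1 = False
  ¬((a0 → ¬a3)) = True
    a0 → ¬a3 = False
      ¬a3 = False
Both conjuncts True, so the formula holds.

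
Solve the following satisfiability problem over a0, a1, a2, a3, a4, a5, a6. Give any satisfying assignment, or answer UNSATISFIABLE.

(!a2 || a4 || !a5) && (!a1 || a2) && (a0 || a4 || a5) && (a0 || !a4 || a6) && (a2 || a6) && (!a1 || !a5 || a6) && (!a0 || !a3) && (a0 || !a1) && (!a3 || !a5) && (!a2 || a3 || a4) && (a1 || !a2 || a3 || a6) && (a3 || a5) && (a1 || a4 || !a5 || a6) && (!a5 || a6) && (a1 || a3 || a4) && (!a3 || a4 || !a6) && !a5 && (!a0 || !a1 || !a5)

a0 = False; a1 = False; a2 = False; a3 = True; a4 = True; a5 = False; a6 = True

Unit clause (!a5) forces a5 = False.
In (a3 || a5) only a3 is left, so a3 = True.
In (!a0 || !a3) only !a0 is left, so a0 = False.
In (a0 || !a1) only !a1 is left, so a1 = False.
In (a0 || a4 || a5) only a4 is left, so a4 = True.
In (a0 || !a4 || a6) only a6 is left, so a6 = True.
Set a2 = False.
All clauses satisfied.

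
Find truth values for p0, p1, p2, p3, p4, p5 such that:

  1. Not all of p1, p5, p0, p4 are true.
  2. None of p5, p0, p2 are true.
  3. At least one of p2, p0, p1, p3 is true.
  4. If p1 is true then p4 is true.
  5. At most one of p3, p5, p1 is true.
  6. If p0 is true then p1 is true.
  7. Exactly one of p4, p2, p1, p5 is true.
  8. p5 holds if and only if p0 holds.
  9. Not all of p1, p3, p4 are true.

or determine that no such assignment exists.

p0 = False, p1 = False, p2 = False, p3 = True, p4 = True, p5 = False

  (1) {p1, p5, p0, p4}: 1/4 true — not all ✓
  (2) {p5, p0, p2}: 0 true — none ✓
  (3) {p2, p0, p1, p3}: 1 true — at least one ✓
  (4) p1=F ⇒ p4: vacuous ✓
  (5) {p3, p5, p1}: 1 true — at most one ✓
  (6) p0=F ⇒ p1: vacuous ✓
  (7) {p4, p2, p1, p5}: 1 true — exactly one ✓
  (8) p5=F, p0=F — same ✓
  (9) {p1, p3, p4}: 2/3 true — not all ✓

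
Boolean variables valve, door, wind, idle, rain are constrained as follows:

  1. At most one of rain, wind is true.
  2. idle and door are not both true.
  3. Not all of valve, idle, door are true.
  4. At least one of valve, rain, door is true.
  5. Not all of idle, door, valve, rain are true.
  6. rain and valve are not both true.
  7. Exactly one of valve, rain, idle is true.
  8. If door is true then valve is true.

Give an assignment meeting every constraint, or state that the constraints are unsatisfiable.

valve = False, door = False, wind = False, idle = False, rain = True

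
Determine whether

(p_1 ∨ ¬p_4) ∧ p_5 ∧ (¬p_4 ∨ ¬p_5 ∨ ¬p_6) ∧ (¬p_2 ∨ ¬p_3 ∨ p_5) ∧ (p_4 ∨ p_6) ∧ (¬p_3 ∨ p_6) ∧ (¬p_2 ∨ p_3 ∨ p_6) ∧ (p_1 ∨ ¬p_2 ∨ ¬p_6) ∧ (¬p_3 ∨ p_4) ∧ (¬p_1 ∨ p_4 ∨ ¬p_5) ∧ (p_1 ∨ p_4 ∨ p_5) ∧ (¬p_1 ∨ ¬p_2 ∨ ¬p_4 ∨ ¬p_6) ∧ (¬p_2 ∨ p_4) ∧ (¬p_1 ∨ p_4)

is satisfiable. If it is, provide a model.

p_1 = False, p_2 = False, p_3 = False, p_4 = False, p_5 = True, p_6 = True

Unit clause (p_5) forces p_5 = True.
Set p_1 = False.
  then (p_1 ∨ ¬p_4) forces p_4 = False.
  then (p_4 ∨ p_6) forces p_6 = True.
  then (p_1 ∨ ¬p_2 ∨ ¬p_6) forces p_2 = False.
  then (¬p_3 ∨ p_4) forces p_3 = False.
All clauses satisfied.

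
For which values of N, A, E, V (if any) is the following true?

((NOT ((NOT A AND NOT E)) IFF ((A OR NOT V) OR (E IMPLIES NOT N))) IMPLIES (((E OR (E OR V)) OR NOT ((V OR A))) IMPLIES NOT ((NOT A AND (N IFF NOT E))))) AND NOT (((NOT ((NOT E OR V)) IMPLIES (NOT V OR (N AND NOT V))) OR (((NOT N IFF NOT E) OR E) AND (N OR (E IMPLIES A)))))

UNSATISFIABLE

The conjunct NOT (((NOT ((NOT E OR V)) IMPLIES (NOT V OR (N AND NOT V))) OR (((NOT N IFF NOT E) OR E) AND (N OR (E IMPLIES A))))) is unsatisfiable on its own:
  V = True: this becomes NOT ((True OR (((NOT N IFF NOT E) OR E) AND (N OR (E IMPLIES A))))) = False.
  V = False: this becomes NOT ((True OR (((NOT N IFF NOT E) OR E) AND (N OR (E IMPLIES A))))) = False.
So the whole conjunction is unsatisfiable.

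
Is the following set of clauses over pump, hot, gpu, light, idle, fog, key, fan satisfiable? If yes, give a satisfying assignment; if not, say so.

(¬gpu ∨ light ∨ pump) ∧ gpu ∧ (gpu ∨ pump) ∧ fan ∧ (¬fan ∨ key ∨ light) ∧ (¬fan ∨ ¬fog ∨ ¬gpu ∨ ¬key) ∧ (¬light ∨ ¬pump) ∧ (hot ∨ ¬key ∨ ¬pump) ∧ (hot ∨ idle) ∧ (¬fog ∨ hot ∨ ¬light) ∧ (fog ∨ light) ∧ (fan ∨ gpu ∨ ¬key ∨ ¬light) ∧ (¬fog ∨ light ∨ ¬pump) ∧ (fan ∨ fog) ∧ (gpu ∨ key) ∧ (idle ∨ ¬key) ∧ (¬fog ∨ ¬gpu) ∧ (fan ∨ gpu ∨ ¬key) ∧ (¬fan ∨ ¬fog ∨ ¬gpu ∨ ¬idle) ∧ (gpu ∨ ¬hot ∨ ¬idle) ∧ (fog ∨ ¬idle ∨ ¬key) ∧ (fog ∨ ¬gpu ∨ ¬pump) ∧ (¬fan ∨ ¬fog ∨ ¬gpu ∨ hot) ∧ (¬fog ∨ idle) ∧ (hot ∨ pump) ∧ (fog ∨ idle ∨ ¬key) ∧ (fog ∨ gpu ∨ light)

Unit clause (gpu) forces gpu = True.
Unit clause (fan) forces fan = True.
In (¬fog ∨ ¬gpu) only ¬fog is left, so fog = False.
In (fog ∨ ¬gpu ∨ ¬pump) only ¬pump is left, so pump = False.
In (hot ∨ pump) only hot is left, so hot = True.
In (¬gpu ∨ light ∨ pump) only light is left, so light = True.
Set idle = True.
  then (fog ∨ ¬idle ∨ ¬key) forces key = False.
All clauses satisfied.

pump: False, hot: True, gpu: True, light: True, idle: True, fog: False, key: False, fan: True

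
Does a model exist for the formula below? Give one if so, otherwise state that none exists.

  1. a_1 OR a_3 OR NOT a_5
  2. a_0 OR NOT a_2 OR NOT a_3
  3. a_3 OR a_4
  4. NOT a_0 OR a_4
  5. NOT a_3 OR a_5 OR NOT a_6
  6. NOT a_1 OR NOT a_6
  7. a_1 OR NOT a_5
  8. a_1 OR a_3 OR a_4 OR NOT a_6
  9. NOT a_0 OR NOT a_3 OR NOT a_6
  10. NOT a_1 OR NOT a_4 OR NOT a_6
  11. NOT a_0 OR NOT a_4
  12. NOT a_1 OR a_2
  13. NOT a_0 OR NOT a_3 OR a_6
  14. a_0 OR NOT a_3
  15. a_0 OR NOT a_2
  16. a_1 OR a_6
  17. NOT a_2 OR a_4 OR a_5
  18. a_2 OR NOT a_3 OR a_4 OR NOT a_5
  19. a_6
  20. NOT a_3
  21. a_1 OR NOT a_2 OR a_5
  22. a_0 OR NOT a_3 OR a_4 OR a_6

a_0 = False; a_1 = False; a_2 = False; a_3 = False; a_4 = True; a_5 = False; a_6 = True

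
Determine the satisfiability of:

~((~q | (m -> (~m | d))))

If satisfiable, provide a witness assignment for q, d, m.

q = True; d = False; m = True

  ~((~q | (m -> (~m | d)))) = True
    ~q | (m -> (~m | d)) = False
      ~q = False
      m -> (~m | d) = False
        ~m | d = False
          ~m = False
The formula evaluates to True.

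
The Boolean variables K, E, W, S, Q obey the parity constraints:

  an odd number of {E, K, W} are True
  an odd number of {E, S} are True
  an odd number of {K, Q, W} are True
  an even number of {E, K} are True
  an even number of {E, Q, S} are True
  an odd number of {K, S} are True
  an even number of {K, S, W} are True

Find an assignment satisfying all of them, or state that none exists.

K = True, E = True, W = True, S = False, Q = True

{E, K, W}: 3 true → odd ✓
{E, S}: 1 true → odd ✓
{K, Q, W}: 3 true → odd ✓
{E, K}: 2 true → even ✓
{E, Q, S}: 2 true → even ✓
{K, S}: 1 true → odd ✓
{K, S, W}: 2 true → even ✓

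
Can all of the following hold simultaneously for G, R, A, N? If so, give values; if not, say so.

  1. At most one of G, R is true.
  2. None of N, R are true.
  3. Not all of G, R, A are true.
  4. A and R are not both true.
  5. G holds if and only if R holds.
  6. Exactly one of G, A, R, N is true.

G = False; R = False; A = True; N = False

  (1) {G, R}: 0 true — at most one ✓
  (2) {N, R}: 0 true — none ✓
  (3) {G, R, A}: 1/3 true — not all ✓
  (4) A=T, R=F — not both ✓
  (5) G=F, R=F — same ✓
  (6) {G, A, R, N}: 1 true — exactly one ✓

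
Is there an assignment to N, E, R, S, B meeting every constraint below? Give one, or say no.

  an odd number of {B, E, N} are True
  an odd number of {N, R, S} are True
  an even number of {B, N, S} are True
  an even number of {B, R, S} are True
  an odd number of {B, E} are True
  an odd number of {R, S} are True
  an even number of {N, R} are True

N = False; E = False; R = False; S = True; B = True

{B, E, N}: 1 true → odd ✓
{N, R, S}: 1 true → odd ✓
{B, N, S}: 2 true → even ✓
{B, R, S}: 2 true → even ✓
{B, E}: 1 true → odd ✓
{R, S}: 1 true → odd ✓
{N, R}: 0 true → even ✓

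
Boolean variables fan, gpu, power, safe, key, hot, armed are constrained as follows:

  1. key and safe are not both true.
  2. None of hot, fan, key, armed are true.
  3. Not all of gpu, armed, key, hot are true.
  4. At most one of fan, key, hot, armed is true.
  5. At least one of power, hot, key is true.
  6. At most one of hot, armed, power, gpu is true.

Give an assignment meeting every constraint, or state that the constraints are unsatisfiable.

fan: False, gpu: False, power: True, safe: False, key: False, hot: False, armed: False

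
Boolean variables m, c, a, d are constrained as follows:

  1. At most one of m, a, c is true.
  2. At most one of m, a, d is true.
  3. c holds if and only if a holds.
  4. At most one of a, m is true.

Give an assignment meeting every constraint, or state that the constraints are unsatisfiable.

m = True; c = False; a = False; d = False

  (1) {m, a, c}: 1 true — at most one ✓
  (2) {m, a, d}: 1 true — at most one ✓
  (3) c=F, a=F — same ✓
  (4) {a, m}: 1 true — at most one ✓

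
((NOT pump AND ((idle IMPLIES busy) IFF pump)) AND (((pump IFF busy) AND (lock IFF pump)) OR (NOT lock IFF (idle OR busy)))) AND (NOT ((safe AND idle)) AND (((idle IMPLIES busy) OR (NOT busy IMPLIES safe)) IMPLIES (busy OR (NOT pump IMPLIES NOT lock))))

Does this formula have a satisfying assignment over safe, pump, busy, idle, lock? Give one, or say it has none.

safe=F; pump=F; busy=F; idle=T; lock=F

  (NOT pump AND ((idle IMPLIES busy) IFF pump)) AND (((pump IFF busy) AND (lock IFF pump)) OR (NOT lock IFF (idle OR busy))) = True
    NOT pump AND ((idle IMPLIES busy) IFF pump) = True
      NOT pump = True
      (idle IMPLIES busy) IFF pump = True
        idle IMPLIES busy = False
    ((pump IFF busy) AND (lock IFF pump)) OR (NOT lock IFF (idle OR busy)) = True
      (pump IFF busy) AND (lock IFF pump) = True
        pump IFF busy = True
        lock IFF pump = True
      NOT lock IFF (idle OR busy) = True
        NOT lock = True
        idle OR busy = True
  NOT ((safe AND idle)) AND (((idle IMPLIES busy) OR (NOT busy IMPLIES safe)) IMPLIES (busy OR (NOT pump IMPLIES NOT lock))) = True
    NOT ((safe AND idle)) = True
      safe AND idle = False
    ((idle IMPLIES busy) OR (NOT busy IMPLIES safe)) IMPLIES (busy OR (NOT pump IMPLIES NOT lock)) = True
      (idle IMPLIES busy) OR (NOT busy IMPLIES safe) = False
        idle IMPLIES busy = False
        NOT busy IMPLIES safe = False
          NOT busy = True
      busy OR (NOT pump IMPLIES NOT lock) = True
        NOT pump IMPLIES NOT lock = True
          NOT pump = True
          NOT lock = True
Both conjuncts True, so the formula holds.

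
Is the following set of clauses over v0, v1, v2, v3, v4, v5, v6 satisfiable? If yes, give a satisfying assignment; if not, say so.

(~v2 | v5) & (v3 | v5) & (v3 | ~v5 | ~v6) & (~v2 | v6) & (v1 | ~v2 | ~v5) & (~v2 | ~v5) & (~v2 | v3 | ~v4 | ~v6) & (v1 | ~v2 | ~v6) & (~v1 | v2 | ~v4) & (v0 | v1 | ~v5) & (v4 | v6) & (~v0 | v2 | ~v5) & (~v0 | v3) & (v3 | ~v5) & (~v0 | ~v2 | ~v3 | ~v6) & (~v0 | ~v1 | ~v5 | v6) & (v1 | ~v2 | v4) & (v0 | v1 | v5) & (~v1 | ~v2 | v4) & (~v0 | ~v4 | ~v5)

v0 = True; v1 = False; v2 = False; v3 = True; v4 = True; v5 = False; v6 = True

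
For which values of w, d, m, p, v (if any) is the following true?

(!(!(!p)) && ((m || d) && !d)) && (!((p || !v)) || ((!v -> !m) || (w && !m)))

w: True, d: False, m: True, p: False, v: True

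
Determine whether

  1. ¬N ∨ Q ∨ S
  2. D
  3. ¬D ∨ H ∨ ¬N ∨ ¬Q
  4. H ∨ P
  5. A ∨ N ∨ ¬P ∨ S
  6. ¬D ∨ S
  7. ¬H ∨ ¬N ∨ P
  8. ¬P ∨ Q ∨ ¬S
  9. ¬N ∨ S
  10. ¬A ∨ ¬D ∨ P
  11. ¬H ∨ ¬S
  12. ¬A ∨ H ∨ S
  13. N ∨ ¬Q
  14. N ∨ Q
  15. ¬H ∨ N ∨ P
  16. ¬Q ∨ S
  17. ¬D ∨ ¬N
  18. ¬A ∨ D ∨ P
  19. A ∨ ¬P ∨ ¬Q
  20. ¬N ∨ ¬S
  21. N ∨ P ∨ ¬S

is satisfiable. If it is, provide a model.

Unsatisfiable — no assignment works.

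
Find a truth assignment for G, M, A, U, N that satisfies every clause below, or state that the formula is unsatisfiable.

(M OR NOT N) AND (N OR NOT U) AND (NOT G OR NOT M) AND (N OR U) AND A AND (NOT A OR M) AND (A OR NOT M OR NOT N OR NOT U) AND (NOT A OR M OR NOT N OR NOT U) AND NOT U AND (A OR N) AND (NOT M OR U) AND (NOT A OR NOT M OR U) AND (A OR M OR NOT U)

Case U = True:
  Clause (NOT U) is falsified — contradiction.
Case U = False:
  (N OR U) forces N = True.
  (M OR NOT N) forces M = True.
  Clause (NOT M OR U) is falsified — contradiction.
Both cases fail, so the formula is unsatisfiable.

Unsatisfiable — no assignment works.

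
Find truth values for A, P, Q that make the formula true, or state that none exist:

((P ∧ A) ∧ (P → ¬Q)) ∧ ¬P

No satisfying assignment exists.

Case P = True: the conjunct ¬P is False.
Case P = False: the conjunct P is False.
Both cases fail — unsatisfiable.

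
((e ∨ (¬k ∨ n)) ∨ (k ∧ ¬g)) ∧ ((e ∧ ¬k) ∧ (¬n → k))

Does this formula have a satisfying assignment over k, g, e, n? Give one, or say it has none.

k = False, g = False, e = True, n = True

  (e ∨ (¬k ∨ n)) ∨ (k ∧ ¬g) = True
    e ∨ (¬k ∨ n) = True
      ¬k ∨ n = True
        ¬k = True
    k ∧ ¬g = False
      ¬g = True
  (e ∧ ¬k) ∧ (¬n → k) = True
    e ∧ ¬k = True
      ¬k = True
    ¬n → k = True
      ¬n = False
Both conjuncts True, so the formula holds.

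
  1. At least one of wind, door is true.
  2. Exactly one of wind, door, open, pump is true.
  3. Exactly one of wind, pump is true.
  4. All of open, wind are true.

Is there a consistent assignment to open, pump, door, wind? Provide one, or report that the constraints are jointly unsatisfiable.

Case open = True:
  (2) with open=T forces wind = False.
  Constraint (4) is violated (wind=F) — contradiction.
Case open = False:
  Constraint (4) is violated (open=F) — contradiction.
Both cases fail — unsatisfiable.

No satisfying assignment exists.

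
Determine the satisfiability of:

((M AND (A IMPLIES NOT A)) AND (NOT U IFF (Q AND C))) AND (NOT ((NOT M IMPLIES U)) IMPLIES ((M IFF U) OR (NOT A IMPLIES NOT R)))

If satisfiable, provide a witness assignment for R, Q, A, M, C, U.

R = False, Q = False, A = False, M = True, C = False, U = True

  (M AND (A IMPLIES NOT A)) AND (NOT U IFF (Q AND C)) = True
    M AND (A IMPLIES NOT A) = True
      A IMPLIES NOT A = True
        NOT A = True
    NOT U IFF (Q AND C) = True
      NOT U = False
      Q AND C = False
  NOT ((NOT M IMPLIES U)) IMPLIES ((M IFF U) OR (NOT A IMPLIES NOT R)) = True
    NOT ((NOT M IMPLIES U)) = False
      NOT M IMPLIES U = True
        NOT M = False
    (M IFF U) OR (NOT A IMPLIES NOT R) = True
      M IFF U = True
      NOT A IMPLIES NOT R = True
        NOT A = True
        NOT R = True
Both conjuncts True, so the formula holds.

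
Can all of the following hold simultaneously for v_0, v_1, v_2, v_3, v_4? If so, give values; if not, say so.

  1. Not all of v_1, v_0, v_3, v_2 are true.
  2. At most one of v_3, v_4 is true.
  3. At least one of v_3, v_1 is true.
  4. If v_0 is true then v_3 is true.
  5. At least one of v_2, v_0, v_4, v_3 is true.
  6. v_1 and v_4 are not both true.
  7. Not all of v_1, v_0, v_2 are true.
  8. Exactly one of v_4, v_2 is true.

v_0 = True; v_1 = False; v_2 = True; v_3 = True; v_4 = False

  (1) {v_1, v_0, v_3, v_2}: 3/4 true — not all ✓
  (2) {v_3, v_4}: 1 true — at most one ✓
  (3) {v_3, v_1}: 1 true — at least one ✓
  (4) v_0=T ⇒ v_3: T ✓
  (5) {v_2, v_0, v_4, v_3}: 3 true — at least one ✓
  (6) v_1=F, v_4=F — not both ✓
  (7) {v_1, v_0, v_2}: 2/3 true — not all ✓
  (8) {v_4, v_2}: 1 true — exactly one ✓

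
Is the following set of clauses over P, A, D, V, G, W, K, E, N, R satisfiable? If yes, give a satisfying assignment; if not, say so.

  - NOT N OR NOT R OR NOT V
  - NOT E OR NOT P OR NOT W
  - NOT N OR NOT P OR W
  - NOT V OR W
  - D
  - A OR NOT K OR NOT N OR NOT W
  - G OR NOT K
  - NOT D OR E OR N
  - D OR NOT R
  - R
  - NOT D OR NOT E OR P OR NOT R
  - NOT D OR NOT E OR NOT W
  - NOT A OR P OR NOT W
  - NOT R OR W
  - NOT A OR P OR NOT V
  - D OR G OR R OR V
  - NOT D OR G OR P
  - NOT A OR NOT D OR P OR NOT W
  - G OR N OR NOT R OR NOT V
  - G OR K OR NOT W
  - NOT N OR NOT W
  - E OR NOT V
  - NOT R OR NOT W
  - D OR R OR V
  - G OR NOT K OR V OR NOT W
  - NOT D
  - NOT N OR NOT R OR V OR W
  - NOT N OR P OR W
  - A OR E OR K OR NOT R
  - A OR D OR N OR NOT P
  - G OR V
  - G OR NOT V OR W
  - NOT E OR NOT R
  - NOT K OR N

Case D = True:
  Clause (NOT D) is falsified — contradiction.
Case D = False:
  Clause (D) is falsified — contradiction.
Both cases fail, so the formula is unsatisfiable.

Unsatisfiable — no assignment works.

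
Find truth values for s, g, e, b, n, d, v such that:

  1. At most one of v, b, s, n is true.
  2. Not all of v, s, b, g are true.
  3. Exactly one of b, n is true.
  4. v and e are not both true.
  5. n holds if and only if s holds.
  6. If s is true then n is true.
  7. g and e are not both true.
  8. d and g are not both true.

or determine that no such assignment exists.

s = False; g = False; e = True; b = True; n = False; d = True; v = False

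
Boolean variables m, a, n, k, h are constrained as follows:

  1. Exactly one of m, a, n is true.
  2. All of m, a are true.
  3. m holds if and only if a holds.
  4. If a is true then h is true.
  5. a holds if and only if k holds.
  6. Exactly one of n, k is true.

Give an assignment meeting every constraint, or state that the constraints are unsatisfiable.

Unsatisfiable — no assignment works.

Case m = True:
  (1) with m=T forces a = False.
  Constraint (2) is violated (a=F) — contradiction.
Case m = False:
  Constraint (2) is violated (m=F) — contradiction.
Both cases fail — unsatisfiable.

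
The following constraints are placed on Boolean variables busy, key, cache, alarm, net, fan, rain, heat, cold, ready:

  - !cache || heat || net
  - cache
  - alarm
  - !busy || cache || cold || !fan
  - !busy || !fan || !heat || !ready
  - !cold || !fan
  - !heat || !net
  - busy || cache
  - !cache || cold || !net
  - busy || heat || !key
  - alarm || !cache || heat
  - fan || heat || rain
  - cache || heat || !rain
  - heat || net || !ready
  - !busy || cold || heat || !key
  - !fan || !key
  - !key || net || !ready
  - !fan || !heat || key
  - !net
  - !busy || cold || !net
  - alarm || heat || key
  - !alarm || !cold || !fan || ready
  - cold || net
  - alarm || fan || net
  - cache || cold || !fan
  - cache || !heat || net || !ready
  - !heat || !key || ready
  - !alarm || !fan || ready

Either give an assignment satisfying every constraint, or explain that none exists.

Unit clause (cache) forces cache = True.
Unit clause (alarm) forces alarm = True.
Unit clause (!net) forces net = False.
In (cold || net) only cold is left, so cold = True.
In (!cache || heat || net) only heat is left, so heat = True.
In (!cold || !fan) only !fan is left, so fan = False.
Set busy = False.
Try key = True:
  (!key || net || !ready) forces ready = False.
  clause (!heat || !key || ready) is falsified — backtrack.
So key = False.
Set rain = True.
Set ready = True.
All clauses satisfied.

busy=F, key=F, cache=T, alarm=T, net=F, fan=F, rain=T, heat=T, cold=T, ready=T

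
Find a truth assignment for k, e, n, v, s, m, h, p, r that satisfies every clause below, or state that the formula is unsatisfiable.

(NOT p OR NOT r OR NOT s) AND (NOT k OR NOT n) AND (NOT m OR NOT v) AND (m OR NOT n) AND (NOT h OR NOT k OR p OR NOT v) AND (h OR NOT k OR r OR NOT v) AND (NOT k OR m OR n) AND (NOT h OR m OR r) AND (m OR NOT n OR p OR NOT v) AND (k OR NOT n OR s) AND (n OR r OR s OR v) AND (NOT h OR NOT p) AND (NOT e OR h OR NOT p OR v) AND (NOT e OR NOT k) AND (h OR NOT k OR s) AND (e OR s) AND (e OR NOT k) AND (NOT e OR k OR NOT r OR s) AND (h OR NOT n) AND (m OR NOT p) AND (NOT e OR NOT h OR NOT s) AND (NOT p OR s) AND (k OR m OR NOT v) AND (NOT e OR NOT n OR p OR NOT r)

k = False, e = False, n = False, v = False, s = True, m = True, h = True, p = False, r = False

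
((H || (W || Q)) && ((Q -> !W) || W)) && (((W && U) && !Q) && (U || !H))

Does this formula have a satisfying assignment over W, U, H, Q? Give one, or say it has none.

W = True, U = True, H = True, Q = False

  (H || (W || Q)) && ((Q -> !W) || W) = True
    H || (W || Q) = True
      W || Q = True
    (Q -> !W) || W = True
      Q -> !W = True
        !W = False
  ((W && U) && !Q) && (U || !H) = True
    (W && U) && !Q = True
      W && U = True
      !Q = True
    U || !H = True
      !H = False
Both conjuncts True, so the formula holds.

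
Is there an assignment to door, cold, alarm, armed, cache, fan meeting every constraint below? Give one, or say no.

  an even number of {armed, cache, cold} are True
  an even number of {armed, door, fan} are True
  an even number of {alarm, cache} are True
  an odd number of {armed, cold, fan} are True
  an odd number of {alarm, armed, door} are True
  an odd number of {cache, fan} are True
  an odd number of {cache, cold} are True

door = True; cold = False; alarm = True; armed = True; cache = True; fan = False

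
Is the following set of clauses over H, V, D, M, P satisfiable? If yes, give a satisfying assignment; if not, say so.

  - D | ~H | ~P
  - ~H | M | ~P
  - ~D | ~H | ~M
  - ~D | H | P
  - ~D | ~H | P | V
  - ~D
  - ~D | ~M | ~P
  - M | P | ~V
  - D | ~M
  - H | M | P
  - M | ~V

Unit clause (~D) forces D = False.
In (D | ~M) only ~M is left, so M = False.
In (M | ~V) only ~V is left, so V = False.
Set H = False.
  then (H | M | P) forces P = True.
All clauses satisfied.

H = False, V = False, D = False, M = False, P = True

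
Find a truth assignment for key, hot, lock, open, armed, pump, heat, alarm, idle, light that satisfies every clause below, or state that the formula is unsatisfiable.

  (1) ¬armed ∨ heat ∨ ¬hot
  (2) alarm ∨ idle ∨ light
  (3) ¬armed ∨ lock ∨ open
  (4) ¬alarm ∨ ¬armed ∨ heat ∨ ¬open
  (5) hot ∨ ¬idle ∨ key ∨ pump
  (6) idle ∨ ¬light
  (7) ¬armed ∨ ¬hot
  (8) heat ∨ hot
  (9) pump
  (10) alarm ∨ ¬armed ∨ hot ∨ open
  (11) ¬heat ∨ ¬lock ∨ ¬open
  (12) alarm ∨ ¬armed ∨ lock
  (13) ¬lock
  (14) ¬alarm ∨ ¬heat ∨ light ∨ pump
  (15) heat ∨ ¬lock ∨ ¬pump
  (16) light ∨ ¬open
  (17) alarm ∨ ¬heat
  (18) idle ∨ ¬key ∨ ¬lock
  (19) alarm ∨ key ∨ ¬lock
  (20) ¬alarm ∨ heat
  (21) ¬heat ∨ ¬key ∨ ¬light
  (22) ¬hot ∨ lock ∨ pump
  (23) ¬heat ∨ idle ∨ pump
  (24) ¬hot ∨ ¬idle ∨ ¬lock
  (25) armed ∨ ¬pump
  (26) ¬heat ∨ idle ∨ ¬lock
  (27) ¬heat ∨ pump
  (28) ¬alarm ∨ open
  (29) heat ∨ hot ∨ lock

Unit clause (pump) forces pump = True.
Unit clause (¬lock) forces lock = False.
In (armed ∨ ¬pump) only armed is left, so armed = True.
In (¬armed ∨ lock ∨ open) only open is left, so open = True.
In (¬armed ∨ ¬hot) only ¬hot is left, so hot = False.
In (heat ∨ hot) only heat is left, so heat = True.
In (alarm ∨ ¬armed ∨ lock) only alarm is left, so alarm = True.
In (light ∨ ¬open) only light is left, so light = True.
In (¬heat ∨ ¬key ∨ ¬light) only ¬key is left, so key = False.
In (idle ∨ ¬light) only idle is left, so idle = True.
All clauses satisfied.

key: False, hot: False, lock: False, open: True, armed: True, pump: True, heat: True, alarm: True, idle: True, light: True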